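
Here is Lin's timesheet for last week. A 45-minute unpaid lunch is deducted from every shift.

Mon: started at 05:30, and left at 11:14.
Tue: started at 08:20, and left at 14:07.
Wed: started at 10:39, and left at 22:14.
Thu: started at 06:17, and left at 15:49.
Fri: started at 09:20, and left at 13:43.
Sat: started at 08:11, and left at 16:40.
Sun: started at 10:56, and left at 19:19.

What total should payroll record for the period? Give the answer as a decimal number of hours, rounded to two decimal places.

Mon: 05:30–11:14 = 5 h 44 min; less 45 min break → 4 h 59 min
Tue: 08:20–14:07 = 5 h 47 min; less 45 min break → 5 h 2 min
Wed: 10:39–22:14 = 11 h 35 min; less 45 min break → 10 h 50 min
Thu: 06:17–15:49 = 9 h 32 min; less 45 min break → 8 h 47 min
Fri: 09:20–13:43 = 4 h 23 min; less 45 min break → 3 h 38 min
Sat: 08:11–16:40 = 8 h 29 min; less 45 min break → 7 h 44 min
Sun: 10:56–19:19 = 8 h 23 min; less 45 min break → 7 h 38 min
Total: 4 h 59 min + 5 h 2 min + 10 h 50 min + 8 h 47 min + 3 h 38 min + 7 h 44 min + 7 h 38 min = 48 h 38 min.

48.63 hours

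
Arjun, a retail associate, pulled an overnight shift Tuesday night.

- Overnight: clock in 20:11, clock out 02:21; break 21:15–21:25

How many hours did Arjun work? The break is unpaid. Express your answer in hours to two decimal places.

6.00 hours

Overnight: 20:11 → midnight = 3 h 49 min; midnight → 02:21 = 2 h 21 min; span 6 h 10 min; less 10 min break → 6 h 0 min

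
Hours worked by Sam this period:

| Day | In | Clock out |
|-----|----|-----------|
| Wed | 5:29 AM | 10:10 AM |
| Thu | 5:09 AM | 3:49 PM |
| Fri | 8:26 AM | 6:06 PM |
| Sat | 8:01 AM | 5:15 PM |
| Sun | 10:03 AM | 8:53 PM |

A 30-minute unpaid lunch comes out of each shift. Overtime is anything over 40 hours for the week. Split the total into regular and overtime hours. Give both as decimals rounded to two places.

Wed: 5:29 AM–10:10 AM = 4 h 41 min; less 30 min break → 4 h 11 min
Thu: 5:09 AM–3:49 PM = 10 h 40 min; less 30 min break → 10 h 10 min
Fri: 8:26 AM–6:06 PM = 9 h 40 min; less 30 min break → 9 h 10 min
Sat: 8:01 AM–5:15 PM = 9 h 14 min; less 30 min break → 8 h 44 min
Sun: 10:03 AM–8:53 PM = 10 h 50 min; less 30 min break → 10 h 20 min
Total worked: 42 h 35 min = 42.58 h.
Threshold 40 h → overtime 2 h 35 min, regular 40 h 0 min.

Regular 40.00 hours, overtime 2.58 hours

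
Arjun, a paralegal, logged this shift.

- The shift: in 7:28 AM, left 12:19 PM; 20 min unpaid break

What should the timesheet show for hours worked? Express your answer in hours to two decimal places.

The shift: 7:28 AM–12:19 PM = 4 h 51 min; less 20 min break → 4 h 31 min

4.52 hours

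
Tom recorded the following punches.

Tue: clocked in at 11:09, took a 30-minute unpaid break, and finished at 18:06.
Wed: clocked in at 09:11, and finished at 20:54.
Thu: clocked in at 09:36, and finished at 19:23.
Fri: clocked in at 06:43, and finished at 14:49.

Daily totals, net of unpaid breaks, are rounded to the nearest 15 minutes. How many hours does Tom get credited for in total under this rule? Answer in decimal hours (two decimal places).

Tue: 11:09–18:06 = 6 h 57 min − 30 min = 6 h 27 min → rounds to 6 h 30 min
Wed: 09:11–20:54 = 11 h 43 min → rounds to 11 h 45 min
Thu: 09:36–19:23 = 9 h 47 min → rounds to 9 h 45 min
Fri: 06:43–14:49 = 8 h 6 min → rounds to 8 h 0 min
Total credited: 36 h 0 min.

36.00 hours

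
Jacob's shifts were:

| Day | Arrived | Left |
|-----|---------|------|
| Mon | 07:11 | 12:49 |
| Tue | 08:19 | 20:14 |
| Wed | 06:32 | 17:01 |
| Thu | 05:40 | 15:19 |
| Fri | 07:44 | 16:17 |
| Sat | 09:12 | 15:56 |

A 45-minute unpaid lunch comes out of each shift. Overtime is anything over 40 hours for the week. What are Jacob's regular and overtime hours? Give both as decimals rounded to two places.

Mon: 07:11–12:49 = 5 h 38 min; less 45 min break → 4 h 53 min
Tue: 08:19–20:14 = 11 h 55 min; less 45 min break → 11 h 10 min
Wed: 06:32–17:01 = 10 h 29 min; less 45 min break → 9 h 44 min
Thu: 05:40–15:19 = 9 h 39 min; less 45 min break → 8 h 54 min
Fri: 07:44–16:17 = 8 h 33 min; less 45 min break → 7 h 48 min
Sat: 09:12–15:56 = 6 h 44 min; less 45 min break → 5 h 59 min
Total worked: 48 h 28 min = 48.47 h.
Threshold 40 h → overtime 8 h 28 min, regular 40 h 0 min.

Regular 40.00 hours, overtime 8.47 hours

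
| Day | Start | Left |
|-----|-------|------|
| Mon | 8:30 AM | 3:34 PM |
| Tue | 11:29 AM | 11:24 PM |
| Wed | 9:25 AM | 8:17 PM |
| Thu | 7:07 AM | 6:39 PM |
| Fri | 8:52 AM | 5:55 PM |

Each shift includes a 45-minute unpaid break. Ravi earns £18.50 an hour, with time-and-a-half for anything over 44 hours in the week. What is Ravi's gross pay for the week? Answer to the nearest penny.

£888.46

Mon: 8:30 AM–3:34 PM = 7 h 4 min; less 45 min break → 6 h 19 min
Tue: 11:29 AM–11:24 PM = 11 h 55 min; less 45 min break → 11 h 10 min
Wed: 9:25 AM–8:17 PM = 10 h 52 min; less 45 min break → 10 h 7 min
Thu: 7:07 AM–6:39 PM = 11 h 32 min; less 45 min break → 10 h 47 min
Fri: 8:52 AM–5:55 PM = 9 h 3 min; less 45 min break → 8 h 18 min
Total worked: 46 h 41 min = 2801 min.
Regular 44 h 0 min = 2640 min at £18.50/h; overtime 2 h 41 min = 161 min at £27.75/h.
Pay = (2640 × £18.50 + 161 × £27.75) ÷ 60 = £888.46.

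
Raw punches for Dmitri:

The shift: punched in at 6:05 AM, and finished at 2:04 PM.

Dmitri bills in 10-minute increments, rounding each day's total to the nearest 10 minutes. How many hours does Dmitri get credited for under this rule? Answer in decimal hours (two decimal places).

The shift: 6:05 AM–2:04 PM = 7 h 59 min → rounds to 8 h 0 min

8.00 hours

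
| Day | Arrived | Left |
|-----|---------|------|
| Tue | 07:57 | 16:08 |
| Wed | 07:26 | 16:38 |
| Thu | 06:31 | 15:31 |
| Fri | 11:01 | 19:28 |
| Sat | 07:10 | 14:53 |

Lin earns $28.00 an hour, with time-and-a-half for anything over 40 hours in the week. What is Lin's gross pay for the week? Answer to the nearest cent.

Tue: 07:57–16:08 = 8 h 11 min
Wed: 07:26–16:38 = 9 h 12 min
Thu: 06:31–15:31 = 9 h 0 min
Fri: 11:01–19:28 = 8 h 27 min
Sat: 07:10–14:53 = 7 h 43 min
Total worked: 42 h 33 min = 2553 min.
Regular 40 h 0 min = 2400 min at $28.00/h; overtime 2 h 33 min = 153 min at $42.00/h.
Pay = (2400 × $28.00 + 153 × $42.00) ÷ 60 = $1227.10.

$1227.10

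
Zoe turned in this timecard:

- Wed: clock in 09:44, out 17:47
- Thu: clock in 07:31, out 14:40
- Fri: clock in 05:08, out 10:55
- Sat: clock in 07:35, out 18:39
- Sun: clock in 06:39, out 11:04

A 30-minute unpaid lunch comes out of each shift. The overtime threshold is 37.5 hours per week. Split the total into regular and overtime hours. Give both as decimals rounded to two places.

Wed: 09:44–17:47 = 8 h 3 min; less 30 min break → 7 h 33 min
Thu: 07:31–14:40 = 7 h 9 min; less 30 min break → 6 h 39 min
Fri: 05:08–10:55 = 5 h 47 min; less 30 min break → 5 h 17 min
Sat: 07:35–18:39 = 11 h 4 min; less 30 min break → 10 h 34 min
Sun: 06:39–11:04 = 4 h 25 min; less 30 min break → 3 h 55 min
Total worked: 33 h 58 min = 33.97 h.
Threshold 37.5 h → overtime 0 h 0 min, regular 33 h 58 min.

Regular 33.97 hours, overtime 0.00 hours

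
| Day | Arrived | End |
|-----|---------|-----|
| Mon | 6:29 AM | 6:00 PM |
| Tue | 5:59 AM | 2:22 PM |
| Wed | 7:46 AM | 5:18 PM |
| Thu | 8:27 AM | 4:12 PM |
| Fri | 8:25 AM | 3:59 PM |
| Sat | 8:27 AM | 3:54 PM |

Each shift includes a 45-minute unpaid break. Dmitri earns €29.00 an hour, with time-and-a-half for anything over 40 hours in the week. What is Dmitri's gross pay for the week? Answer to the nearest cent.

Mon: 6:29 AM–6:00 PM = 11 h 31 min; less 45 min break → 10 h 46 min
Tue: 5:59 AM–2:22 PM = 8 h 23 min; less 45 min break → 7 h 38 min
Wed: 7:46 AM–5:18 PM = 9 h 32 min; less 45 min break → 8 h 47 min
Thu: 8:27 AM–4:12 PM = 7 h 45 min; less 45 min break → 7 h 0 min
Fri: 8:25 AM–3:59 PM = 7 h 34 min; less 45 min break → 6 h 49 min
Sat: 8:27 AM–3:54 PM = 7 h 27 min; less 45 min break → 6 h 42 min
Total worked: 47 h 42 min = 2862 min.
Regular 40 h 0 min = 2400 min at €29.00/h; overtime 7 h 42 min = 462 min at €43.50/h.
Pay = (2400 × €29.00 + 462 × €43.50) ÷ 60 = €1494.95.

€1494.95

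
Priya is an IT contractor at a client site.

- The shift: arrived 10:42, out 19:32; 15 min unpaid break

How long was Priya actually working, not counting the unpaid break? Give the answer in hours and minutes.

The shift: 10:42–19:32 = 8 h 50 min; less 15 min break → 8 h 35 min

8 h 35 min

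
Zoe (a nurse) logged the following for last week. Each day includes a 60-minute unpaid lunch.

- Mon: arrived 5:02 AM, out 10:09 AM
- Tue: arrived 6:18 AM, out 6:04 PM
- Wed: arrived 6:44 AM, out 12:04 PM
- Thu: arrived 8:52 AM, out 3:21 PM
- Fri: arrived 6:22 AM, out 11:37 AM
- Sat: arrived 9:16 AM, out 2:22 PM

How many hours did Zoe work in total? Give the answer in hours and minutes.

33 h 3 min

Mon: 5:02 AM–10:09 AM = 5 h 7 min; less 60 min break → 4 h 7 min
Tue: 6:18 AM–6:04 PM = 11 h 46 min; less 60 min break → 10 h 46 min
Wed: 6:44 AM–12:04 PM = 5 h 20 min; less 60 min break → 4 h 20 min
Thu: 8:52 AM–3:21 PM = 6 h 29 min; less 60 min break → 5 h 29 min
Fri: 6:22 AM–11:37 AM = 5 h 15 min; less 60 min break → 4 h 15 min
Sat: 9:16 AM–2:22 PM = 5 h 6 min; less 60 min break → 4 h 6 min
Total: 4 h 7 min + 10 h 46 min + 4 h 20 min + 5 h 29 min + 4 h 15 min + 4 h 6 min = 33 h 3 min.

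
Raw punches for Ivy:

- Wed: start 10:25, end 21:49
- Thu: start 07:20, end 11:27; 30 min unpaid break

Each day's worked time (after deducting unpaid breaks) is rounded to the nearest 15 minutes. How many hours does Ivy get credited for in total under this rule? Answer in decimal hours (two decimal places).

Wed: 10:25–21:49 = 11 h 24 min → rounds to 11 h 30 min
Thu: 07:20–11:27 = 4 h 7 min − 30 min = 3 h 37 min → rounds to 3 h 30 min
Total credited: 15 h 0 min.

15.00 hours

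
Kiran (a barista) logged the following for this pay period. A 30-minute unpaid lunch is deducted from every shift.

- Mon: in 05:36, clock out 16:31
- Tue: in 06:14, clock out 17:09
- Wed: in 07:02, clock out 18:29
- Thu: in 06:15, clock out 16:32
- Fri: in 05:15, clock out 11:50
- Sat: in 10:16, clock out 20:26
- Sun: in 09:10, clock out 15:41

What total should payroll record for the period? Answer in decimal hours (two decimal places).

Mon: 05:36–16:31 = 10 h 55 min; less 30 min break → 10 h 25 min
Tue: 06:14–17:09 = 10 h 55 min; less 30 min break → 10 h 25 min
Wed: 07:02–18:29 = 11 h 27 min; less 30 min break → 10 h 57 min
Thu: 06:15–16:32 = 10 h 17 min; less 30 min break → 9 h 47 min
Fri: 05:15–11:50 = 6 h 35 min; less 30 min break → 6 h 5 min
Sat: 10:16–20:26 = 10 h 10 min; less 30 min break → 9 h 40 min
Sun: 09:10–15:41 = 6 h 31 min; less 30 min break → 6 h 1 min
Total: 10 h 25 min + 10 h 25 min + 10 h 57 min + 9 h 47 min + 6 h 5 min + 9 h 40 min + 6 h 1 min = 63 h 20 min.

63.33 hours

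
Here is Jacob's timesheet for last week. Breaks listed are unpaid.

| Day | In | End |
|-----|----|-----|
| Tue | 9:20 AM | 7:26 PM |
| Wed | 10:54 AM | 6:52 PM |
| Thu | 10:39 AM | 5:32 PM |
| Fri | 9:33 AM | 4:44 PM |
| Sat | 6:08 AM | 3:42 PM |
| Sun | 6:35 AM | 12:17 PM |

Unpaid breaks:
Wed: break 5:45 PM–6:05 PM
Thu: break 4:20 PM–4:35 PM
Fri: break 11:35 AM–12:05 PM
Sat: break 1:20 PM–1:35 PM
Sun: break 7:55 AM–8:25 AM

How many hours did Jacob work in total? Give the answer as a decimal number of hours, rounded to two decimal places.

45.57 hours

Tue: 9:20 AM–7:26 PM = 10 h 6 min
Wed: 10:54 AM–6:52 PM = 7 h 58 min; less 20 min break → 7 h 38 min
Thu: 10:39 AM–5:32 PM = 6 h 53 min; less 15 min break → 6 h 38 min
Fri: 9:33 AM–4:44 PM = 7 h 11 min; less 30 min break → 6 h 41 min
Sat: 6:08 AM–3:42 PM = 9 h 34 min; less 15 min break → 9 h 19 min
Sun: 6:35 AM–12:17 PM = 5 h 42 min; less 30 min break → 5 h 12 min
Total: 10 h 6 min + 7 h 38 min + 6 h 38 min + 6 h 41 min + 9 h 19 min + 5 h 12 min = 45 h 34 min.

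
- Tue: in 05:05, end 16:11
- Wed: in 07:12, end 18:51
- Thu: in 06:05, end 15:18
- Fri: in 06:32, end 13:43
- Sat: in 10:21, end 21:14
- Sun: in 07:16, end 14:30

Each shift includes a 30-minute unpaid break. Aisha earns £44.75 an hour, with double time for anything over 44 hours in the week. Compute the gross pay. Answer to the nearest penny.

Tue: 05:05–16:11 = 11 h 6 min; less 30 min break → 10 h 36 min
Wed: 07:12–18:51 = 11 h 39 min; less 30 min break → 11 h 9 min
Thu: 06:05–15:18 = 9 h 13 min; less 30 min break → 8 h 43 min
Fri: 06:32–13:43 = 7 h 11 min; less 30 min break → 6 h 41 min
Sat: 10:21–21:14 = 10 h 53 min; less 30 min break → 10 h 23 min
Sun: 07:16–14:30 = 7 h 14 min; less 30 min break → 6 h 44 min
Total worked: 54 h 16 min = 3256 min.
Regular 44 h 0 min = 2640 min at £44.75/h; overtime 10 h 16 min = 616 min at £89.50/h.
Pay = (2640 × £44.75 + 616 × £89.50) ÷ 60 = £2887.87.

£2887.87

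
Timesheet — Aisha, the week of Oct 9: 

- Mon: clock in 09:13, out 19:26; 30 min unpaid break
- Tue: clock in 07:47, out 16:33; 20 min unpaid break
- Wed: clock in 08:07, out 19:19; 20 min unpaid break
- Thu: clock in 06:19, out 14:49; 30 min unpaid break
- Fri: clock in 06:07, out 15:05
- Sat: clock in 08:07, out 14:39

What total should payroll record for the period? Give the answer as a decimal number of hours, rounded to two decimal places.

52.52 hours

Mon: 09:13–19:26 = 10 h 13 min; less 30 min break → 9 h 43 min
Tue: 07:47–16:33 = 8 h 46 min; less 20 min break → 8 h 26 min
Wed: 08:07–19:19 = 11 h 12 min; less 20 min break → 10 h 52 min
Thu: 06:19–14:49 = 8 h 30 min; less 30 min break → 8 h 0 min
Fri: 06:07–15:05 = 8 h 58 min
Sat: 08:07–14:39 = 6 h 32 min
Total: 9 h 43 min + 8 h 26 min + 10 h 52 min + 8 h 0 min + 8 h 58 min + 6 h 32 min = 52 h 31 min.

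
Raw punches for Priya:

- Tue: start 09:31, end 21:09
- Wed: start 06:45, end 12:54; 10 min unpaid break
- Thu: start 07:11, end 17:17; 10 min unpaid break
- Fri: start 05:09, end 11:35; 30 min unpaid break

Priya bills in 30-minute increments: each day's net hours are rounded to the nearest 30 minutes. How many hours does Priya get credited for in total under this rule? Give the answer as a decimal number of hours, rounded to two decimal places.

Tue: 09:31–21:09 = 11 h 38 min → rounds to 11 h 30 min
Wed: 06:45–12:54 = 6 h 9 min − 10 min = 5 h 59 min → rounds to 6 h 0 min
Thu: 07:11–17:17 = 10 h 6 min − 10 min = 9 h 56 min → rounds to 10 h 0 min
Fri: 05:09–11:35 = 6 h 26 min − 30 min = 5 h 56 min → rounds to 6 h 0 min
Total credited: 33 h 30 min.

33.50 hours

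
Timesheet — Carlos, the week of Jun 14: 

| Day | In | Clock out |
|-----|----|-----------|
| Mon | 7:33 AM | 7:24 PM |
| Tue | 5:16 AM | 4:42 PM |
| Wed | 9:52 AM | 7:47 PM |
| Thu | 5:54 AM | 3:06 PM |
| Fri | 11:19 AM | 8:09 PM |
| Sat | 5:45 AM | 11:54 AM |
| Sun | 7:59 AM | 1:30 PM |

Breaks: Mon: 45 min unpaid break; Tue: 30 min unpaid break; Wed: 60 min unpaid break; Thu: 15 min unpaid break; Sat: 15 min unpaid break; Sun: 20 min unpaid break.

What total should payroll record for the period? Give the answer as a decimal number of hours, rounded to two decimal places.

Mon: 7:33 AM–7:24 PM = 11 h 51 min; less 45 min break → 11 h 6 min
Tue: 5:16 AM–4:42 PM = 11 h 26 min; less 30 min break → 10 h 56 min
Wed: 9:52 AM–7:47 PM = 9 h 55 min; less 60 min break → 8 h 55 min
Thu: 5:54 AM–3:06 PM = 9 h 12 min; less 15 min break → 8 h 57 min
Fri: 11:19 AM–8:09 PM = 8 h 50 min
Sat: 5:45 AM–11:54 AM = 6 h 9 min; less 15 min break → 5 h 54 min
Sun: 7:59 AM–1:30 PM = 5 h 31 min; less 20 min break → 5 h 11 min
Total: 11 h 6 min + 10 h 56 min + 8 h 55 min + 8 h 57 min + 8 h 50 min + 5 h 54 min + 5 h 11 min = 59 h 49 min.

59.82 hours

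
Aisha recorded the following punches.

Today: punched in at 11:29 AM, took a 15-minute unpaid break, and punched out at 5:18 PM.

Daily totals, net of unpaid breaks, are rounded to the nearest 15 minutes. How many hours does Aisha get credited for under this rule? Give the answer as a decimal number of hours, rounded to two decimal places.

Today: 11:29 AM–5:18 PM = 5 h 49 min − 15 min = 5 h 34 min → rounds to 5 h 30 min

5.50 hours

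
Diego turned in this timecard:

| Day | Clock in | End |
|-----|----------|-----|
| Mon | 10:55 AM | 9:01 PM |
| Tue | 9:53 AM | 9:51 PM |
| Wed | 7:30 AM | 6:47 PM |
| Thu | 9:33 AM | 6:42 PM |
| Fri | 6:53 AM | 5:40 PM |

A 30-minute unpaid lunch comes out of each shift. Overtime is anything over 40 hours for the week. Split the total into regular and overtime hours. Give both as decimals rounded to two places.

Mon: 10:55 AM–9:01 PM = 10 h 6 min; less 30 min break → 9 h 36 min
Tue: 9:53 AM–9:51 PM = 11 h 58 min; less 30 min break → 11 h 28 min
Wed: 7:30 AM–6:47 PM = 11 h 17 min; less 30 min break → 10 h 47 min
Thu: 9:33 AM–6:42 PM = 9 h 9 min; less 30 min break → 8 h 39 min
Fri: 6:53 AM–5:40 PM = 10 h 47 min; less 30 min break → 10 h 17 min
Total worked: 50 h 47 min = 50.78 h.
Threshold 40 h → overtime 10 h 47 min, regular 40 h 0 min.

Regular 40.00 hours, overtime 10.78 hours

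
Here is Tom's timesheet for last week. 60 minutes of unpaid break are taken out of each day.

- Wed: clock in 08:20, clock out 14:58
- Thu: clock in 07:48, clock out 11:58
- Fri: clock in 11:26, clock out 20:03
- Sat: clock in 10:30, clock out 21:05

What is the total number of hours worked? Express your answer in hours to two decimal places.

Wed: 08:20–14:58 = 6 h 38 min; less 60 min break → 5 h 38 min
Thu: 07:48–11:58 = 4 h 10 min; less 60 min break → 3 h 10 min
Fri: 11:26–20:03 = 8 h 37 min; less 60 min break → 7 h 37 min
Sat: 10:30–21:05 = 10 h 35 min; less 60 min break → 9 h 35 min
Total: 5 h 38 min + 3 h 10 min + 7 h 37 min + 9 h 35 min = 26 h 0 min.

26.00 hours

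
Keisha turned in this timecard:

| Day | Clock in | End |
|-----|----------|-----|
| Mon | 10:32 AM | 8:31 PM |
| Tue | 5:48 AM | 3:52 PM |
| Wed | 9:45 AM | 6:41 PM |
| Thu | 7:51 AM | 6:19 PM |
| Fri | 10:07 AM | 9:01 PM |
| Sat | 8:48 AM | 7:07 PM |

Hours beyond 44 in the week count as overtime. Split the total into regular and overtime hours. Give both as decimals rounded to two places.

Mon: 10:32 AM–8:31 PM = 9 h 59 min
Tue: 5:48 AM–3:52 PM = 10 h 4 min
Wed: 9:45 AM–6:41 PM = 8 h 56 min
Thu: 7:51 AM–6:19 PM = 10 h 28 min
Fri: 10:07 AM–9:01 PM = 10 h 54 min
Sat: 8:48 AM–7:07 PM = 10 h 19 min
Total worked: 60 h 40 min = 60.67 h.
Threshold 44 h → overtime 16 h 40 min, regular 44 h 0 min.

Regular 44.00 hours, overtime 16.67 hours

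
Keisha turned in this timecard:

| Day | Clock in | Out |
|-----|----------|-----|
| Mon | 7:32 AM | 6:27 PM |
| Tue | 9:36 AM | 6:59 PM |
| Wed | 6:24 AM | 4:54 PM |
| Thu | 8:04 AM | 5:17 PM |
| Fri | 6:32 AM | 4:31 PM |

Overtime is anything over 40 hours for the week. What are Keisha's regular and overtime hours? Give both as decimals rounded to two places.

Mon: 7:32 AM–6:27 PM = 10 h 55 min
Tue: 9:36 AM–6:59 PM = 9 h 23 min
Wed: 6:24 AM–4:54 PM = 10 h 30 min
Thu: 8:04 AM–5:17 PM = 9 h 13 min
Fri: 6:32 AM–4:31 PM = 9 h 59 min
Total worked: 50 h 0 min = 50.00 h.
Threshold 40 h → overtime 10 h 0 min, regular 40 h 0 min.

Regular 40.00 hours, overtime 10.00 hours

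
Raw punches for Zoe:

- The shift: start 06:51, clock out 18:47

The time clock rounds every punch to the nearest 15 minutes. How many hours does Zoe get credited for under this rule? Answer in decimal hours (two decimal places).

The shift: in 06:51→06:45, out 18:47→18:45; 12 h 0 min

12.00 hours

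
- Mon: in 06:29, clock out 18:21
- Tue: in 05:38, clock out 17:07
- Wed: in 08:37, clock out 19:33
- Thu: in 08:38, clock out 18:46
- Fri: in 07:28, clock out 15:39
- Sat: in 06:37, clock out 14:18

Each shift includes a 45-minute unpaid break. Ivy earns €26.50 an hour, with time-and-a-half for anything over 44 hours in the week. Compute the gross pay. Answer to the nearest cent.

€1634.39

Mon: 06:29–18:21 = 11 h 52 min; less 45 min break → 11 h 7 min
Tue: 05:38–17:07 = 11 h 29 min; less 45 min break → 10 h 44 min
Wed: 08:37–19:33 = 10 h 56 min; less 45 min break → 10 h 11 min
Thu: 08:38–18:46 = 10 h 8 min; less 45 min break → 9 h 23 min
Fri: 07:28–15:39 = 8 h 11 min; less 45 min break → 7 h 26 min
Sat: 06:37–14:18 = 7 h 41 min; less 45 min break → 6 h 56 min
Total worked: 55 h 47 min = 3347 min.
Regular 44 h 0 min = 2640 min at €26.50/h; overtime 11 h 47 min = 707 min at €39.75/h.
Pay = (2640 × €26.50 + 707 × €39.75) ÷ 60 = €1634.39.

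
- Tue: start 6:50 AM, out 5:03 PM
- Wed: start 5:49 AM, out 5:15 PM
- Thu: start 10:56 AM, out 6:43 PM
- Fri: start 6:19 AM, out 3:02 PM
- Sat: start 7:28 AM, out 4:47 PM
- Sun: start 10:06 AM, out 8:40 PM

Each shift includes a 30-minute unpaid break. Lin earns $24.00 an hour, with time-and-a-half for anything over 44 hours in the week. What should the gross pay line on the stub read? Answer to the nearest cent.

Tue: 6:50 AM–5:03 PM = 10 h 13 min; less 30 min break → 9 h 43 min
Wed: 5:49 AM–5:15 PM = 11 h 26 min; less 30 min break → 10 h 56 min
Thu: 10:56 AM–6:43 PM = 7 h 47 min; less 30 min break → 7 h 17 min
Fri: 6:19 AM–3:02 PM = 8 h 43 min; less 30 min break → 8 h 13 min
Sat: 7:28 AM–4:47 PM = 9 h 19 min; less 30 min break → 8 h 49 min
Sun: 10:06 AM–8:40 PM = 10 h 34 min; less 30 min break → 10 h 4 min
Total worked: 55 h 2 min = 3302 min.
Regular 44 h 0 min = 2640 min at $24.00/h; overtime 11 h 2 min = 662 min at $36.00/h.
Pay = (2640 × $24.00 + 662 × $36.00) ÷ 60 = $1453.20.

$1453.20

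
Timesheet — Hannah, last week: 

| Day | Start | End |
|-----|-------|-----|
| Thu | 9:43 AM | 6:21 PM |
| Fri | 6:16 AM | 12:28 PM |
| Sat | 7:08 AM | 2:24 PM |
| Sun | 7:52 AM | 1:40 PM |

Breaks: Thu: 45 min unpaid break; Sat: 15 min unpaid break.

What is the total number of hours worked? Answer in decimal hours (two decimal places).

26.90 hours

Thu: 9:43 AM–6:21 PM = 8 h 38 min; less 45 min break → 7 h 53 min
Fri: 6:16 AM–12:28 PM = 6 h 12 min
Sat: 7:08 AM–2:24 PM = 7 h 16 min; less 15 min break → 7 h 1 min
Sun: 7:52 AM–1:40 PM = 5 h 48 min
Total: 7 h 53 min + 6 h 12 min + 7 h 1 min + 5 h 48 min = 26 h 54 min.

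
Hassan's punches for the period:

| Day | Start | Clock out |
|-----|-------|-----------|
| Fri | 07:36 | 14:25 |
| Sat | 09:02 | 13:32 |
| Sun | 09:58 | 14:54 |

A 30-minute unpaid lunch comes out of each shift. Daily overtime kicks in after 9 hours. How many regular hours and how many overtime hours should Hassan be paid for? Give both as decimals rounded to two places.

Fri: 07:36–14:25 = 6 h 49 min; less 30 min break → 6 h 19 min
Sat: 09:02–13:32 = 4 h 30 min; less 30 min break → 4 h 0 min
Sun: 09:58–14:54 = 4 h 56 min; less 30 min break → 4 h 26 min
Fri reg 6 h 19 min / OT 0 h 0 min; Sat reg 4 h 0 min / OT 0 h 0 min; Sun reg 4 h 26 min / OT 0 h 0 min.
Totals: regular 14 h 45 min, overtime 0 h 0 min.

Regular 14.75 hours, overtime 0.00 hours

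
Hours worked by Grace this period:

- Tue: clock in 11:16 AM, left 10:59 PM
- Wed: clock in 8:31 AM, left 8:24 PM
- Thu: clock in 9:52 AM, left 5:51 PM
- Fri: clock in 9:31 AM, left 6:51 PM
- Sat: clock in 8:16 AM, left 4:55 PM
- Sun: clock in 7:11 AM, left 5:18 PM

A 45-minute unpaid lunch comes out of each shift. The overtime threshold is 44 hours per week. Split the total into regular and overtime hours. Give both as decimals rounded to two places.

Tue: 11:16 AM–10:59 PM = 11 h 43 min; less 45 min break → 10 h 58 min
Wed: 8:31 AM–8:24 PM = 11 h 53 min; less 45 min break → 11 h 8 min
Thu: 9:52 AM–5:51 PM = 7 h 59 min; less 45 min break → 7 h 14 min
Fri: 9:31 AM–6:51 PM = 9 h 20 min; less 45 min break → 8 h 35 min
Sat: 8:16 AM–4:55 PM = 8 h 39 min; less 45 min break → 7 h 54 min
Sun: 7:11 AM–5:18 PM = 10 h 7 min; less 45 min break → 9 h 22 min
Total worked: 55 h 11 min = 55.18 h.
Threshold 44 h → overtime 11 h 11 min, regular 44 h 0 min.

Regular 44.00 hours, overtime 11.18 hours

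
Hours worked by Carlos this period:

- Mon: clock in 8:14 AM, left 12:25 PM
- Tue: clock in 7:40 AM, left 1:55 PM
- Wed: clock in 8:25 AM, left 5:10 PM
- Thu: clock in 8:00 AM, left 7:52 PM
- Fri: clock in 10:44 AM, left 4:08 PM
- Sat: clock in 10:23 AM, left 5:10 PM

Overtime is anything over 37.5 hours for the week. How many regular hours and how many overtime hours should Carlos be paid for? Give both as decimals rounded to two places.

Regular 37.50 hours, overtime 5.73 hours

Mon: 8:14 AM–12:25 PM = 4 h 11 min
Tue: 7:40 AM–1:55 PM = 6 h 15 min
Wed: 8:25 AM–5:10 PM = 8 h 45 min
Thu: 8:00 AM–7:52 PM = 11 h 52 min
Fri: 10:44 AM–4:08 PM = 5 h 24 min
Sat: 10:23 AM–5:10 PM = 6 h 47 min
Total worked: 43 h 14 min = 43.23 h.
Threshold 37.5 h → overtime 5 h 44 min, regular 37 h 30 min.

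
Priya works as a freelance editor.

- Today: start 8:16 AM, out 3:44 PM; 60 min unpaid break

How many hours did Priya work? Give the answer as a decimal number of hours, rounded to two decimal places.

6.47 hours

Today: 8:16 AM–3:44 PM = 7 h 28 min; less 60 min break → 6 h 28 min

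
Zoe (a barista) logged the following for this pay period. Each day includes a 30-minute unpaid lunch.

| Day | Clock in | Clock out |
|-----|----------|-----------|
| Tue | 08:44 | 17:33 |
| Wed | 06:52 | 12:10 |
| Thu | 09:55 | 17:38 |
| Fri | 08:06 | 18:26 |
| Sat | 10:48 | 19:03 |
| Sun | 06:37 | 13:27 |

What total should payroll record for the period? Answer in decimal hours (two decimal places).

44.25 hours

Tue: 08:44–17:33 = 8 h 49 min; less 30 min break → 8 h 19 min
Wed: 06:52–12:10 = 5 h 18 min; less 30 min break → 4 h 48 min
Thu: 09:55–17:38 = 7 h 43 min; less 30 min break → 7 h 13 min
Fri: 08:06–18:26 = 10 h 20 min; less 30 min break → 9 h 50 min
Sat: 10:48–19:03 = 8 h 15 min; less 30 min break → 7 h 45 min
Sun: 06:37–13:27 = 6 h 50 min; less 30 min break → 6 h 20 min
Total: 8 h 19 min + 4 h 48 min + 7 h 13 min + 9 h 50 min + 7 h 45 min + 6 h 20 min = 44 h 15 min.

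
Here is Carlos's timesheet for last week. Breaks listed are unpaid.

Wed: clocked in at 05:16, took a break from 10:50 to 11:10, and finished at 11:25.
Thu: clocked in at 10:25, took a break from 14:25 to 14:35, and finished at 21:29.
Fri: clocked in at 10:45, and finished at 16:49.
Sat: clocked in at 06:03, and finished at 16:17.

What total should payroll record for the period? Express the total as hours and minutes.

Wed: 05:16–11:25 = 6 h 9 min; less 20 min break → 5 h 49 min
Thu: 10:25–21:29 = 11 h 4 min; less 10 min break → 10 h 54 min
Fri: 10:45–16:49 = 6 h 4 min
Sat: 06:03–16:17 = 10 h 14 min
Total: 5 h 49 min + 10 h 54 min + 6 h 4 min + 10 h 14 min = 33 h 1 min.

33 h 1 min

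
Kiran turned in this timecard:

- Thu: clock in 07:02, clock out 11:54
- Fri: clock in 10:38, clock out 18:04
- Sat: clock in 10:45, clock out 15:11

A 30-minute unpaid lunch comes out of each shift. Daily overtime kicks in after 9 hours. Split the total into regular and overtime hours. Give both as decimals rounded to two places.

Thu: 07:02–11:54 = 4 h 52 min; less 30 min break → 4 h 22 min
Fri: 10:38–18:04 = 7 h 26 min; less 30 min break → 6 h 56 min
Sat: 10:45–15:11 = 4 h 26 min; less 30 min break → 3 h 56 min
Thu reg 4 h 22 min / OT 0 h 0 min; Fri reg 6 h 56 min / OT 0 h 0 min; Sat reg 3 h 56 min / OT 0 h 0 min.
Totals: regular 15 h 14 min, overtime 0 h 0 min.

Regular 15.23 hours, overtime 0.00 hours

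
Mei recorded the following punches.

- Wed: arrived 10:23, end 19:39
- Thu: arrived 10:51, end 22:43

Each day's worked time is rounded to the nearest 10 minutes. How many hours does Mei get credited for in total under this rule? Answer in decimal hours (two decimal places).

21.17 hours

Wed: 10:23–19:39 = 9 h 16 min → rounds to 9 h 20 min
Thu: 10:51–22:43 = 11 h 52 min → rounds to 11 h 50 min
Total credited: 21 h 10 min.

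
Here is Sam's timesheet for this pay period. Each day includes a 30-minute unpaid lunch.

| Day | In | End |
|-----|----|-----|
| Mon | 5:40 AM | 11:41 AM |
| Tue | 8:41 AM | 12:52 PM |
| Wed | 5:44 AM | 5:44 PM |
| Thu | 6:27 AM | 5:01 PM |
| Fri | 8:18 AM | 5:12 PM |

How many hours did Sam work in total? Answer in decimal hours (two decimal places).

Mon: 5:40 AM–11:41 AM = 6 h 1 min; less 30 min break → 5 h 31 min
Tue: 8:41 AM–12:52 PM = 4 h 11 min; less 30 min break → 3 h 41 min
Wed: 5:44 AM–5:44 PM = 12 h 0 min; less 30 min break → 11 h 30 min
Thu: 6:27 AM–5:01 PM = 10 h 34 min; less 30 min break → 10 h 4 min
Fri: 8:18 AM–5:12 PM = 8 h 54 min; less 30 min break → 8 h 24 min
Total: 5 h 31 min + 3 h 41 min + 11 h 30 min + 10 h 4 min + 8 h 24 min = 39 h 10 min.

39.17 hours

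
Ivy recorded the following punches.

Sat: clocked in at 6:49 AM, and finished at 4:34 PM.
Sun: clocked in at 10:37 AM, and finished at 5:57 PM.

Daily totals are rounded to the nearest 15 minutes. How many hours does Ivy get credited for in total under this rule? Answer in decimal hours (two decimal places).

17.00 hours

Sat: 6:49 AM–4:34 PM = 9 h 45 min → rounds to 9 h 45 min
Sun: 10:37 AM–5:57 PM = 7 h 20 min → rounds to 7 h 15 min
Total credited: 17 h 0 min.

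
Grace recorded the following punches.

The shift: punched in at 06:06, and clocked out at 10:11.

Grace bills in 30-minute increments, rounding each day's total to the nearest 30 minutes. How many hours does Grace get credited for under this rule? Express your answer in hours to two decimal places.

4.00 hours

The shift: 06:06–10:11 = 4 h 5 min → rounds to 4 h 0 min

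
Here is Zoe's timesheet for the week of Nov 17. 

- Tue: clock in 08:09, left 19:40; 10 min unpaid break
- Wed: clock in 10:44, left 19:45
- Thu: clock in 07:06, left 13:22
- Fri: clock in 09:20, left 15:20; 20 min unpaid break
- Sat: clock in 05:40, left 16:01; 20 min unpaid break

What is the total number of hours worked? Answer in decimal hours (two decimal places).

Tue: 08:09–19:40 = 11 h 31 min; less 10 min break → 11 h 21 min
Wed: 10:44–19:45 = 9 h 1 min
Thu: 07:06–13:22 = 6 h 16 min
Fri: 09:20–15:20 = 6 h 0 min; less 20 min break → 5 h 40 min
Sat: 05:40–16:01 = 10 h 21 min; less 20 min break → 10 h 1 min
Total: 11 h 21 min + 9 h 1 min + 6 h 16 min + 5 h 40 min + 10 h 1 min = 42 h 19 min.

42.32 hours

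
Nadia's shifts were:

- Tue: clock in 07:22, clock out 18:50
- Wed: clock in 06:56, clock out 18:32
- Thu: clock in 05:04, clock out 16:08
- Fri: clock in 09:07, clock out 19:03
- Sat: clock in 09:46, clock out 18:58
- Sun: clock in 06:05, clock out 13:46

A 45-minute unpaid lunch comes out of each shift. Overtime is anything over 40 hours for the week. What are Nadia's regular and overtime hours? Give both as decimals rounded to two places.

Regular 40.00 hours, overtime 16.45 hours

Tue: 07:22–18:50 = 11 h 28 min; less 45 min break → 10 h 43 min
Wed: 06:56–18:32 = 11 h 36 min; less 45 min break → 10 h 51 min
Thu: 05:04–16:08 = 11 h 4 min; less 45 min break → 10 h 19 min
Fri: 09:07–19:03 = 9 h 56 min; less 45 min break → 9 h 11 min
Sat: 09:46–18:58 = 9 h 12 min; less 45 min break → 8 h 27 min
Sun: 06:05–13:46 = 7 h 41 min; less 45 min break → 6 h 56 min
Total worked: 56 h 27 min = 56.45 h.
Threshold 40 h → overtime 16 h 27 min, regular 40 h 0 min.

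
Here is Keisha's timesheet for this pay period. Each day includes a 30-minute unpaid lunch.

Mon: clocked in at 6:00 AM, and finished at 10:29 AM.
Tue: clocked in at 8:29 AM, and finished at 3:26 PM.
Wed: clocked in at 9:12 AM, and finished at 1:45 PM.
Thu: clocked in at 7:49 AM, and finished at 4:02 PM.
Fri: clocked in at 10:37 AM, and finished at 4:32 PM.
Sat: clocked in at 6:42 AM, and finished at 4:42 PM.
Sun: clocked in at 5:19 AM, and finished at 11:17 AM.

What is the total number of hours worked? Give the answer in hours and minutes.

42 h 35 min

Mon: 6:00 AM–10:29 AM = 4 h 29 min; less 30 min break → 3 h 59 min
Tue: 8:29 AM–3:26 PM = 6 h 57 min; less 30 min break → 6 h 27 min
Wed: 9:12 AM–1:45 PM = 4 h 33 min; less 30 min break → 4 h 3 min
Thu: 7:49 AM–4:02 PM = 8 h 13 min; less 30 min break → 7 h 43 min
Fri: 10:37 AM–4:32 PM = 5 h 55 min; less 30 min break → 5 h 25 min
Sat: 6:42 AM–4:42 PM = 10 h 0 min; less 30 min break → 9 h 30 min
Sun: 5:19 AM–11:17 AM = 5 h 58 min; less 30 min break → 5 h 28 min
Total: 3 h 59 min + 6 h 27 min + 4 h 3 min + 7 h 43 min + 5 h 25 min + 9 h 30 min + 5 h 28 min = 42 h 35 min.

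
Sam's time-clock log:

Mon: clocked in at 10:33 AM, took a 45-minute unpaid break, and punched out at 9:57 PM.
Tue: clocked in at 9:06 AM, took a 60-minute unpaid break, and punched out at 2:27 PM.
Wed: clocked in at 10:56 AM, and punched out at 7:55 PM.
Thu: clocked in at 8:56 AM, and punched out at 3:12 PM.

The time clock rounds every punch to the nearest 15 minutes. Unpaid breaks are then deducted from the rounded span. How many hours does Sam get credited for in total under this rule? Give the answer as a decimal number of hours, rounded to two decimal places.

30.50 hours

Mon: in 10:33 AM→10:30 AM, out 9:57 PM→10:00 PM; 11 h 30 min − 45 min = 10 h 45 min
Tue: in 9:06 AM→9:00 AM, out 2:27 PM→2:30 PM; 5 h 30 min − 60 min = 4 h 30 min
Wed: in 10:56 AM→11:00 AM, out 7:55 PM→8:00 PM; 9 h 0 min
Thu: in 8:56 AM→9:00 AM, out 3:12 PM→3:15 PM; 6 h 15 min
Total credited: 30 h 30 min.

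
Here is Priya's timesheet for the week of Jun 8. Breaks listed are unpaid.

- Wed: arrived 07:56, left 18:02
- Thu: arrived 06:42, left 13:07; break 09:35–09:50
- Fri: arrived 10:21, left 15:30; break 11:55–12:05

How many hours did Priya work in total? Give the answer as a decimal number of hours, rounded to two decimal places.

21.25 hours

Wed: 07:56–18:02 = 10 h 6 min
Thu: 06:42–13:07 = 6 h 25 min; less 15 min break → 6 h 10 min
Fri: 10:21–15:30 = 5 h 9 min; less 10 min break → 4 h 59 min
Total: 10 h 6 min + 6 h 10 min + 4 h 59 min = 21 h 15 min.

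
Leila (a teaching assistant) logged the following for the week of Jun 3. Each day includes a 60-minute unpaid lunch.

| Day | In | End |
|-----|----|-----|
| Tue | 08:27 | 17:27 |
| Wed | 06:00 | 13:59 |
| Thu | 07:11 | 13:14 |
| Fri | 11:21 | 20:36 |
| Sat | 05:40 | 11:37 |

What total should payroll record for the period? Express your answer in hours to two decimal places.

Tue: 08:27–17:27 = 9 h 0 min; less 60 min break → 8 h 0 min
Wed: 06:00–13:59 = 7 h 59 min; less 60 min break → 6 h 59 min
Thu: 07:11–13:14 = 6 h 3 min; less 60 min break → 5 h 3 min
Fri: 11:21–20:36 = 9 h 15 min; less 60 min break → 8 h 15 min
Sat: 05:40–11:37 = 5 h 57 min; less 60 min break → 4 h 57 min
Total: 8 h 0 min + 6 h 59 min + 5 h 3 min + 8 h 15 min + 4 h 57 min = 33 h 14 min.

33.23 hours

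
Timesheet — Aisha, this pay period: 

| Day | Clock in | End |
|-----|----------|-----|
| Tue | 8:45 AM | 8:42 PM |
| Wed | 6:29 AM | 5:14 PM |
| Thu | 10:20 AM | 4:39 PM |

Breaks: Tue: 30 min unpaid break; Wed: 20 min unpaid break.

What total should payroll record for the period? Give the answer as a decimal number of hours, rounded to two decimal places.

28.18 hours

Tue: 8:45 AM–8:42 PM = 11 h 57 min; less 30 min break → 11 h 27 min
Wed: 6:29 AM–5:14 PM = 10 h 45 min; less 20 min break → 10 h 25 min
Thu: 10:20 AM–4:39 PM = 6 h 19 min
Total: 11 h 27 min + 10 h 25 min + 6 h 19 min = 28 h 11 min.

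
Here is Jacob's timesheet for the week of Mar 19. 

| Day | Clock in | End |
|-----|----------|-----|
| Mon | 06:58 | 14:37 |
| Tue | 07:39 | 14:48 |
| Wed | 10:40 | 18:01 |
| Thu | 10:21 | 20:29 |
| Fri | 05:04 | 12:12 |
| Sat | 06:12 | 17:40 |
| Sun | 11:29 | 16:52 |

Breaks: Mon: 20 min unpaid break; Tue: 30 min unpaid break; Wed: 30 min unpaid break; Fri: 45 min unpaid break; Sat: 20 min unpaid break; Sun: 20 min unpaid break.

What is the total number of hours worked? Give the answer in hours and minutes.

53 h 31 min

Mon: 06:58–14:37 = 7 h 39 min; less 20 min break → 7 h 19 min
Tue: 07:39–14:48 = 7 h 9 min; less 30 min break → 6 h 39 min
Wed: 10:40–18:01 = 7 h 21 min; less 30 min break → 6 h 51 min
Thu: 10:21–20:29 = 10 h 8 min
Fri: 05:04–12:12 = 7 h 8 min; less 45 min break → 6 h 23 min
Sat: 06:12–17:40 = 11 h 28 min; less 20 min break → 11 h 8 min
Sun: 11:29–16:52 = 5 h 23 min; less 20 min break → 5 h 3 min
Total: 7 h 19 min + 6 h 39 min + 6 h 51 min + 10 h 8 min + 6 h 23 min + 11 h 8 min + 5 h 3 min = 53 h 31 min.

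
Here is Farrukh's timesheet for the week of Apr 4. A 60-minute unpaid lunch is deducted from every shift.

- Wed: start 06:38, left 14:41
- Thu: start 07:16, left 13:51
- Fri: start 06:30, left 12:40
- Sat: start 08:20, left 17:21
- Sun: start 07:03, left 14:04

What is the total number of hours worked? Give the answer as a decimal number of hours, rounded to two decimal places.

Wed: 06:38–14:41 = 8 h 3 min; less 60 min break → 7 h 3 min
Thu: 07:16–13:51 = 6 h 35 min; less 60 min break → 5 h 35 min
Fri: 06:30–12:40 = 6 h 10 min; less 60 min break → 5 h 10 min
Sat: 08:20–17:21 = 9 h 1 min; less 60 min break → 8 h 1 min
Sun: 07:03–14:04 = 7 h 1 min; less 60 min break → 6 h 1 min
Total: 7 h 3 min + 5 h 35 min + 5 h 10 min + 8 h 1 min + 6 h 1 min = 31 h 50 min.

31.83 hours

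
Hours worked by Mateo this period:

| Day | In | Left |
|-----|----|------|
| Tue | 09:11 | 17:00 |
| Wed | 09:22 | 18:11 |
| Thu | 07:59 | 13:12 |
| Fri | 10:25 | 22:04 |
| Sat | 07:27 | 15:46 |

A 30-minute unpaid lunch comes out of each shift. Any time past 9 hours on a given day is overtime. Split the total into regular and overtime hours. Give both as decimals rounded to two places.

Tue: 09:11–17:00 = 7 h 49 min; less 30 min break → 7 h 19 min
Wed: 09:22–18:11 = 8 h 49 min; less 30 min break → 8 h 19 min
Thu: 07:59–13:12 = 5 h 13 min; less 30 min break → 4 h 43 min
Fri: 10:25–22:04 = 11 h 39 min; less 30 min break → 11 h 9 min
Sat: 07:27–15:46 = 8 h 19 min; less 30 min break → 7 h 49 min
Tue reg 7 h 19 min / OT 0 h 0 min; Wed reg 8 h 19 min / OT 0 h 0 min; Thu reg 4 h 43 min / OT 0 h 0 min; Fri reg 9 h 0 min / OT 2 h 9 min; Sat reg 7 h 49 min / OT 0 h 0 min.
Totals: regular 37 h 10 min, overtime 2 h 9 min.

Regular 37.17 hours, overtime 2.15 hours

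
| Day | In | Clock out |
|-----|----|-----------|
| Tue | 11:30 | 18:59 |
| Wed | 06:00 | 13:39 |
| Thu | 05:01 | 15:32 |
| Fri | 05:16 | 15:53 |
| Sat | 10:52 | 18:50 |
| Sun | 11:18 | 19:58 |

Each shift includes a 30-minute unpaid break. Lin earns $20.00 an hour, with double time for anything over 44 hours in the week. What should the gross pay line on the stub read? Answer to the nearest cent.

$1116.00

Tue: 11:30–18:59 = 7 h 29 min; less 30 min break → 6 h 59 min
Wed: 06:00–13:39 = 7 h 39 min; less 30 min break → 7 h 9 min
Thu: 05:01–15:32 = 10 h 31 min; less 30 min break → 10 h 1 min
Fri: 05:16–15:53 = 10 h 37 min; less 30 min break → 10 h 7 min
Sat: 10:52–18:50 = 7 h 58 min; less 30 min break → 7 h 28 min
Sun: 11:18–19:58 = 8 h 40 min; less 30 min break → 8 h 10 min
Total worked: 49 h 54 min = 2994 min.
Regular 44 h 0 min = 2640 min at $20.00/h; overtime 5 h 54 min = 354 min at $40.00/h.
Pay = (2640 × $20.00 + 354 × $40.00) ÷ 60 = $1116.00.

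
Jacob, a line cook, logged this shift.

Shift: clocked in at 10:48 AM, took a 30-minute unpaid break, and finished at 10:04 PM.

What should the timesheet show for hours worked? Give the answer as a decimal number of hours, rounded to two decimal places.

Shift: 10:48 AM–10:04 PM = 11 h 16 min; less 30 min break → 10 h 46 min

10.77 hours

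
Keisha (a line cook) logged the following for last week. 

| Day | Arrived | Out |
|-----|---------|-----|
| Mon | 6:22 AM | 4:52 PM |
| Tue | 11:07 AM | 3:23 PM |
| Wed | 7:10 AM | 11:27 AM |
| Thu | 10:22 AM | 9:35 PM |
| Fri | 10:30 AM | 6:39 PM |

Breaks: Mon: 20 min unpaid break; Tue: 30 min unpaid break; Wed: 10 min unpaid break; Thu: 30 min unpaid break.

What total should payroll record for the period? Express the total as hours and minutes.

Mon: 6:22 AM–4:52 PM = 10 h 30 min; less 20 min break → 10 h 10 min
Tue: 11:07 AM–3:23 PM = 4 h 16 min; less 30 min break → 3 h 46 min
Wed: 7:10 AM–11:27 AM = 4 h 17 min; less 10 min break → 4 h 7 min
Thu: 10:22 AM–9:35 PM = 11 h 13 min; less 30 min break → 10 h 43 min
Fri: 10:30 AM–6:39 PM = 8 h 9 min
Total: 10 h 10 min + 3 h 46 min + 4 h 7 min + 10 h 43 min + 8 h 9 min = 36 h 55 min.

36 h 55 min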